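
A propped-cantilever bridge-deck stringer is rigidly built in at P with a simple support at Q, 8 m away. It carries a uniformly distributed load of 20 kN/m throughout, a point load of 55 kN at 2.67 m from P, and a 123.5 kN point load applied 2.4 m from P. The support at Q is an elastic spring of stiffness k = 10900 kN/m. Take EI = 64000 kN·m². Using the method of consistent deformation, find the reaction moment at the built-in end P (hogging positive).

M_P = 440 kN·m

Choose R_Q as the redundant. The primary structure is the cantilever fixed at P.
Deflection at Q on the released cantilever, summing each load's contribution:
  UDL 20: wL⁴/(8EI) = 10240/EI
  point load 55 at a = 2.67: Pa²(3L − a)/(6EI) = 1394/EI
  point load 123.5 at a = 2.4: Pa²(3L − a)/(6EI) = 2561/EI
  δ_0 = 14195/EI
Tip deflection under a unit load at Q: L³/(3EI) = 170.7/EI.
With EI = 64000 kN·m²: δ_0 = 0.22179 m and δ_{QQ} = 0.002667 m/kN.
Compatibility — the spring shortens by R_Q/k under the reaction it provides: δ_0 − R_Q·δ_{QQ} = R_Q/k. With 1/k = 0.000092 m/kN, R_Q = δ_0 / (δ_{QQ} + 1/k) = 0.22179 / (0.002667 + 0.000092) = 80.41 kN.
Moment equilibrium about P: M_P = Σ(load moments about P) − R_Q·L = 1083 − 80.41×8 = 440 kN·m.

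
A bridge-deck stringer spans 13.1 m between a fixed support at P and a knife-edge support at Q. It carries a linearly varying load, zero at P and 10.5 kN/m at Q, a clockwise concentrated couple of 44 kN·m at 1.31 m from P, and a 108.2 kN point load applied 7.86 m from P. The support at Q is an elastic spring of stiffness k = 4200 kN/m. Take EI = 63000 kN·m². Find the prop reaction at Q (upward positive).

Take the reaction at Q as the redundant and release it; the primary structure is a cantilever fixed at P.
Deflection at Q on the released cantilever, summing each load's contribution:
  triangular load, peak 10.5 at the free end: 11w₀L⁴/(120EI) = 28346/EI
  clockwise couple 44 at a = 1.31: M₀a(2L − a)/(2EI) = 717.3/EI
  point load 108.2 at a = 7.86: Pa²(3L − a)/(6EI) = 35027/EI
  δ_0 = 64090/EI
Flexibility coefficient — unit upward force at Q: δ_{QQ} = L³/(3EI) = 749.4/EI.
With EI = 63000 kN·m²: δ_0 = 1.0173 m and δ_{QQ} = 0.011895 m/kN.
Compatibility — the spring shortens by R_Q/k under the reaction it provides: δ_0 − R_Q·δ_{QQ} = R_Q/k. With 1/k = 0.000238 m/kN, R_Q = δ_0 / (δ_{QQ} + 1/k) = 1.0173 / (0.011895 + 0.000238) = 83.85 kN.

R_Q = 83.85 kN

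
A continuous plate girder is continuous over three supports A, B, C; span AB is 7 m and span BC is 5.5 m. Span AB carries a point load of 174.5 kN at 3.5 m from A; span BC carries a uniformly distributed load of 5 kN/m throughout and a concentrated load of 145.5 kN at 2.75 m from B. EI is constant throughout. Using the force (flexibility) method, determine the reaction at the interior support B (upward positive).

Take M_B as the redundant. Released structure: two simple spans AB and BC with a hinge at B.
Rotations at B on the released spans (each span's end-slope, ×1/EI):
  span AB: point load 174.5 at a = 3.5: Pab(L + a)/(6LEI) = 534.4/EI
  span BC: UDL 5: wL³/(24EI) = 34.66/EI
  span BC: point load 145.5 at a = 2.75: Pab(L + b)/(6LEI) = 275.1/EI
  relative rotation θ_0 = (534.4 + 309.7)/EI = 844.2/EI
A unit hogging moment at B produces rotation L₁/(3EI) + L₂/(3EI) = 4.167/EI.
Slope continuity at B: θ_0 = M_B·4.167/EI, so M_B = 844.2/4.167 = 202.6 kN·m (hogging).
Span AB, ΣM about A with M_B applied at B: R_B^{AB}·7 = 610.8 + 202.6, so R_B^{AB} = 116.2 kN and R_A = 174.5 − 116.2 = 58.31 kN.
Span BC, ΣM about C: R_B^{BC}·5.5 = 475.8 + 202.6, so R_B^{BC} = 123.3 kN and R_C = 173 − 123.3 = 49.66 kN.
R_B = 116.2 + 123.3 = 239.5 kN.

R_B = 239.5 kN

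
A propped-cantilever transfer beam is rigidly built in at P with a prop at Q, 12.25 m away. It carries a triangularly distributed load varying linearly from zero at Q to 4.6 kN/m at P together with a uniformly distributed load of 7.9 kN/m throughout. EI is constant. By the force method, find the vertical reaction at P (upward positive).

Choose R_Q as the redundant. The primary structure is the cantilever fixed at P.
Deflection at Q on the released cantilever, summing each load's contribution:
  triangular load, peak 4.6 at the fixed end: w₀L⁴/(30EI) = 3453/EI
  UDL 7.9: wL⁴/(8EI) = 22237/EI
  δ_0 = 25690/EI
Tip deflection under a unit load at Q: L³/(3EI) = 612.8/EI.
The prop prevents deflection at Q: R_Q = δ_0/δ_{QQ} = 25690/612.8 = 41.93 kN.
Vertical equilibrium: R_P = ΣP − R_Q = 125 − 41.93 = 83.02 kN.

R_P = 83.02 kN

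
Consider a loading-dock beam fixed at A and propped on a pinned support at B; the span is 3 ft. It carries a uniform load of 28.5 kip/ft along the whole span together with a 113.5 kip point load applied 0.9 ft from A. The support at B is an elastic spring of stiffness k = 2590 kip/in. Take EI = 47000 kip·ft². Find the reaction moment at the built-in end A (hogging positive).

Release the roller at B. Primary structure: cantilever fixed at A.
Free-end deflection of the primary structure under the applied loading (downward +):
  UDL 28.5: wL⁴/(8EI) = 288.6/EI
  point load 113.5 at a = 0.9: Pa²(3L − a)/(6EI) = 124.1/EI
  δ_0 = 412.7/EI
Tip deflection under a unit load at B: L³/(3EI) = 9/EI.
With EI = 47000 kip·ft²: δ_0 = 0.00878 ft and δ_{BB} = 0.000191 ft/kip.
Compatibility — the spring shortens by R_B/k under the reaction it provides: δ_0 − R_B·δ_{BB} = R_B/k. With 1/k = 1/(2590×12) ft/kip = 0.000032 ft/kip, R_B = δ_0 / (δ_{BB} + 1/k) = 0.00878 / (0.000191 + 0.000032) = 39.26 kip.
Moment equilibrium about A: M_A = Σ(load moments about A) − R_B·L = 230.4 − 39.26×3 = 112.6 kip·ft.

M_A = 112.6 kip·ft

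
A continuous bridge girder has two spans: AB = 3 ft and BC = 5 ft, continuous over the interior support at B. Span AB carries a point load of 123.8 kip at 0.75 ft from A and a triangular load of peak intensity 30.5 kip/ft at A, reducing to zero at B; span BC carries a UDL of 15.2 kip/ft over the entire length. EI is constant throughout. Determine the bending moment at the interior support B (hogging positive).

Insert a hinge at B; M_B is the redundant, and each span becomes simply supported.
Discontinuity in slope at B on the released structure — sum the simple-span end rotations:
  span AB: point load 123.8 at a = 0.75: Pab(L + a)/(6LEI) = 43.52/EI
  span AB: triangular load, peak 30.5: 7w₀L³/(360EI) = 16.01/EI
  span BC: UDL 15.2: wL³/(24EI) = 79.17/EI
  relative rotation θ_0 = (59.54 + 79.17)/EI = 138.7/EI
A unit hogging moment at B produces rotation L₁/(3EI) + L₂/(3EI) = 2.667/EI.
Slope continuity at B: θ_0 = M_B·2.667/EI, so M_B = 138.7/2.667 = 52.01 kip·ft (hogging).

M_B = 52.01 kip·ft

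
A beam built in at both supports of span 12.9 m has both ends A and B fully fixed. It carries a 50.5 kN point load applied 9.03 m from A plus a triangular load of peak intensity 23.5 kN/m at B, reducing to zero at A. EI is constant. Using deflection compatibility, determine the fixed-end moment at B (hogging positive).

Take the two fixed-end moments M_A, M_B as redundants; the released structure is the simple span AB.
On the primary (simply-supported) span, the end slopes from the loading are:
  at A: point load 50.5 at a = 9.03: Pab(L + b)/(6LEI) = 382.4/EI
  at B: point load 50.5 at a = 9.03: Pab(L + a)/(6LEI) = 500/EI
  at A: triangular load, peak 23.5: 7w₀L³/(360EI) = 980.9/EI
  at B: triangular load, peak 23.5: w₀L³/(45EI) = 1121/EI
  θ_A0 = 1363/EI,  θ_B0 = 1621/EI
Flexibility coefficients: a unit moment at one end gives L/(3EI) there and L/(6EI) at the far end, so f₁₁ = f₂₂ = 4.3/EI and f₁₂ = f₂₁ = 2.15/EI.
Compatibility — zero rotation at each built-in end:
  4.3 M_A + 2.15 M_B = 1363
  2.15 M_A + 4.3 M_B = 1621
Solving the pair gives M_A = 171.4 kN·m and M_B = 291.3 kN·m (hogging).

M_B = 291.3 kN·m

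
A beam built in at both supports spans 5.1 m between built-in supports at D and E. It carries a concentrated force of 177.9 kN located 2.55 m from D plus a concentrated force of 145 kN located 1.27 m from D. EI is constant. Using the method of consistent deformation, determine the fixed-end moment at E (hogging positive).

Take the two fixed-end moments M_D, M_E as redundants; the released structure is the simple span DE.
On the primary (simply-supported) span, the end slopes from the loading are:
  at D: point load 177.9 at a = 2.55: Pab(L + b)/(6LEI) = 289.2/EI
  at E: point load 177.9 at a = 2.55: Pab(L + a)/(6LEI) = 289.2/EI
  at D: point load 145 at a = 1.27: Pab(L + b)/(6LEI) = 205.8/EI
  at E: point load 145 at a = 1.27: Pab(L + a)/(6LEI) = 146.8/EI
  θ_D0 = 495/EI,  θ_E0 = 436/EI
Flexibility coefficients: a unit moment at one end gives L/(3EI) there and L/(6EI) at the far end, so f₁₁ = f₂₂ = 1.7/EI and f₁₂ = f₂₁ = 0.85/EI.
Compatibility — zero rotation at each built-in end:
  1.7 M_D + 0.85 M_E = 495
  0.85 M_D + 1.7 M_E = 436
Solving the pair gives M_D = 217.3 kN·m and M_E = 147.8 kN·m (hogging).

M_E = 147.8 kN·m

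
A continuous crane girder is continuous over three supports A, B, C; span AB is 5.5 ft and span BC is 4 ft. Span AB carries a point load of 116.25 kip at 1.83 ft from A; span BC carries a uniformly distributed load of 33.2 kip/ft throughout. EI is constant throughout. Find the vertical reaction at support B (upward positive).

Release continuity at B by inserting a hinge; the redundant is the internal moment M_B. The primary structure is two simply-supported spans AB and BC.
Discontinuity in slope at B on the released structure — sum the simple-span end rotations:
  span AB: point load 116.25 at a = 1.83: Pab(L + a)/(6LEI) = 173.4/EI
  span BC: UDL 33.2: wL³/(24EI) = 88.53/EI
  relative rotation θ_0 = (173.4 + 88.53)/EI = 262/EI
A unit hogging moment at B produces rotation L₁/(3EI) + L₂/(3EI) = 3.167/EI.
Compatibility: M_B·(L₁+L₂)/(3EI) = θ_0, giving M_B = 82.72 kip·ft (hogging).
Span AB, ΣM about A with M_B applied at B: R_B^{AB}·5.5 = 212.7 + 82.72, so R_B^{AB} = 53.72 kip and R_A = 116.2 − 53.72 = 62.53 kip.
Span BC, ΣM about C: R_B^{BC}·4 = 265.6 + 82.72, so R_B^{BC} = 87.08 kip and R_C = 132.8 − 87.08 = 45.72 kip.
R_B = 53.72 + 87.08 = 140.8 kip.

R_B = 140.8 kip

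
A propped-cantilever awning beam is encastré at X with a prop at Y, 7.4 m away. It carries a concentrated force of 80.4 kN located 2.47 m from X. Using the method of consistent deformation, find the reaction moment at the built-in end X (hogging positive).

M_X = 110.2 kN·m

Release the roller at Y. Primary structure: cantilever fixed at X.
Free-end deflection of the primary structure under the applied loading (downward +):
  point load 80.4 at a = 2.47: Pa²(3L − a)/(6EI) = 1613/EI
Flexibility coefficient — unit upward force at Y: δ_{YY} = L³/(3EI) = 135.1/EI.
Compatibility at Y: δ_0 − R_Y·δ_{YY} = 0, so R_Y = 1613/135.1 = 11.94 kN.
Moment equilibrium about X: M_X = Σ(load moments about X) − R_Y·L = 198.6 − 11.94×7.4 = 110.2 kN·m.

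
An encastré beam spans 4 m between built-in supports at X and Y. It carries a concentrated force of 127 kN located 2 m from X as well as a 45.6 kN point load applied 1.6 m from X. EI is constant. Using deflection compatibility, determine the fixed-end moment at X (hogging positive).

Release both end moments; the primary structure is a simply-supported span XY with redundants M_X and M_Y.
Simple-span end rotations at X and Y under the given loads:
  at X: point load 127 at a = 2: Pab(L + b)/(6LEI) = 127/EI
  at Y: point load 127 at a = 2: Pab(L + a)/(6LEI) = 127/EI
  at X: point load 45.6 at a = 1.6: Pab(L + b)/(6LEI) = 46.69/EI
  at Y: point load 45.6 at a = 1.6: Pab(L + a)/(6LEI) = 40.86/EI
  θ_X0 = 173.7/EI,  θ_Y0 = 167.9/EI
Flexibility coefficients: a unit moment at one end gives L/(3EI) there and L/(6EI) at the far end, so f₁₁ = f₂₂ = 1.333/EI and f₁₂ = f₂₁ = 0.6667/EI.
Compatibility — zero rotation at each built-in end:
  1.333 M_X + 0.6667 M_Y = 173.7
  0.6667 M_X + 1.333 M_Y = 167.9
Solving the pair gives M_X = 89.77 kN·m and M_Y = 81.01 kN·m (hogging).

M_X = 89.77 kN·m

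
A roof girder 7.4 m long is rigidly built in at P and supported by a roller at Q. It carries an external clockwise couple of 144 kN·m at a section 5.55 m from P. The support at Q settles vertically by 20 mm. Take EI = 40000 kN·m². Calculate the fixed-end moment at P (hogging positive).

M_P = -14.67 kN·m

Take the reaction at Q as the redundant and release it; the primary structure is a cantilever fixed at P.
Primary-structure tip deflection at Q by superposition:
  clockwise couple 144 at a = 5.55: M₀a(2L − a)/(2EI) = 3696/EI
Flexibility coefficient — unit upward force at Q: δ_{QQ} = L³/(3EI) = 135.1/EI.
With EI = 40000 kN·m²: δ_0 = 0.092408 m and δ_{QQ} = 0.003377 m/kN.
Compatibility — the beam at Q must follow the support down by 0.02 m: δ_0 − R_Q·δ_{QQ} = 0.02, so R_Q = (0.092408 − 0.02)/0.003377 = 21.44 kN.
Moment equilibrium about P: M_P = Σ(load moments about P) − R_Q·L = 144 − 21.44×7.4 = -14.67 kN·m.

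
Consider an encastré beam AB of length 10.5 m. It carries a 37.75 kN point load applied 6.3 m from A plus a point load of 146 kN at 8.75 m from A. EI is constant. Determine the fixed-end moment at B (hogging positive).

Take the two fixed-end moments M_A, M_B as redundants; the released structure is the simple span AB.
On the primary (simply-supported) span, the end slopes from the loading are:
  at A: point load 37.75 at a = 6.3: Pab(L + b)/(6LEI) = 233.1/EI
  at B: point load 37.75 at a = 6.3: Pab(L + a)/(6LEI) = 266.4/EI
  at A: point load 146 at a = 8.75: Pab(L + b)/(6LEI) = 434.7/EI
  at B: point load 146 at a = 8.75: Pab(L + a)/(6LEI) = 683.1/EI
  θ_A0 = 667.8/EI,  θ_B0 = 949.5/EI
Flexibility coefficients: a unit moment at one end gives L/(3EI) there and L/(6EI) at the far end, so f₁₁ = f₂₂ = 3.5/EI and f₁₂ = f₂₁ = 1.75/EI.
Compatibility — zero rotation at each built-in end:
  3.5 M_A + 1.75 M_B = 667.8
  1.75 M_A + 3.5 M_B = 949.5
Solving the pair gives M_A = 73.54 kN·m and M_B = 234.5 kN·m (hogging).

M_B = 234.5 kN·m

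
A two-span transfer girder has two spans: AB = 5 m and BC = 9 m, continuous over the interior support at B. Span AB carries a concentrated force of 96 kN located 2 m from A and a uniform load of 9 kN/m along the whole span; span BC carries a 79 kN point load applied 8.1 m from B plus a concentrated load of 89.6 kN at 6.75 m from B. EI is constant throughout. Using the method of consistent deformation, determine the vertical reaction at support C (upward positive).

Insert a hinge at B; M_B is the redundant, and each span becomes simply supported.
End slopes at the hinge B, treating each span as simply supported:
  span AB: point load 96 at a = 2: Pab(L + a)/(6LEI) = 134.4/EI
  span AB: UDL 9: wL³/(24EI) = 46.88/EI
  span BC: point load 79 at a = 8.1: Pab(L + b)/(6LEI) = 105.6/EI
  span BC: point load 89.6 at a = 6.75: Pab(L + b)/(6LEI) = 283.5/EI
  relative rotation θ_0 = (181.3 + 389.1)/EI = 570.4/EI
A unit hogging moment at B produces rotation L₁/(3EI) + L₂/(3EI) = 4.667/EI.
Slope continuity at B: θ_0 = M_B·4.667/EI, so M_B = 570.4/4.667 = 122.2 kN·m (hogging).
Span BC, ΣM about C: R_B^{BC}·9 = 272.7 + 122.2, so R_B^{BC} = 43.88 kN and R_C = 168.6 − 43.88 = 124.7 kN.

R_C = 124.7 kN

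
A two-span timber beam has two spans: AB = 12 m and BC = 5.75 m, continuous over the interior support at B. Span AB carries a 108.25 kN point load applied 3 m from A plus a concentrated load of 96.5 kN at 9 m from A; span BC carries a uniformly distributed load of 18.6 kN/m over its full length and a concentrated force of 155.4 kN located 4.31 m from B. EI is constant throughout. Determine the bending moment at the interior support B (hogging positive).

Take M_B as the redundant. Released structure: two simple spans AB and BC with a hinge at B.
Rotations at B on the released spans (each span's end-slope, ×1/EI):
  span AB: point load 108.25 at a = 3: Pab(L + a)/(6LEI) = 608.9/EI
  span AB: point load 96.5 at a = 9: Pab(L + a)/(6LEI) = 759.9/EI
  span BC: UDL 18.6: wL³/(24EI) = 147.3/EI
  span BC: point load 155.4 at a = 4.31: Pab(L + b)/(6LEI) = 201/EI
  relative rotation θ_0 = (1369 + 348.3)/EI = 1717/EI
A unit hogging moment at B produces rotation L₁/(3EI) + L₂/(3EI) = 5.917/EI.
Slope continuity at B: θ_0 = M_B·5.917/EI, so M_B = 1717/5.917 = 290.2 kN·m (hogging).

M_B = 290.2 kN·m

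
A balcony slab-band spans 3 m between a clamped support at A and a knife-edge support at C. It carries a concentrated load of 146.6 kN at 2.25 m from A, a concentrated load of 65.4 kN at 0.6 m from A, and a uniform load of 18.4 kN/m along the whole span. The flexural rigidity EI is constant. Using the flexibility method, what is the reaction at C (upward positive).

R_C = 117.1 kN

Remove the prop at C; the released (primary) structure is a cantilever built in at A.
Primary-structure tip deflection at C by superposition:
  point load 146.6 at a = 2.25: Pa²(3L − a)/(6EI) = 834.9/EI
  point load 65.4 at a = 0.6: Pa²(3L − a)/(6EI) = 32.96/EI
  UDL 18.4: wL⁴/(8EI) = 186.3/EI
  δ_0 = 1054/EI
Flexibility coefficient — unit upward force at C: δ_{CC} = L³/(3EI) = 9/EI.
Compatibility at C: δ_0 − R_C·δ_{CC} = 0, so R_C = 1054/9 = 117.1 kN.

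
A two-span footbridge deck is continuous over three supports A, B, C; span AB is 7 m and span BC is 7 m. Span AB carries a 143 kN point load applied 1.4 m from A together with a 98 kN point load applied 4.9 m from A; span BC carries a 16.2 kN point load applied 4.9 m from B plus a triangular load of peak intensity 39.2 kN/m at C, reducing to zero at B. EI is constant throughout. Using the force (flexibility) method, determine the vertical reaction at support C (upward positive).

R_C = 78.09 kN

Take M_B as the redundant. Released structure: two simple spans AB and BC with a hinge at B.
Discontinuity in slope at B on the released structure — sum the simple-span end rotations:
  span AB: point load 143 at a = 1.4: Pab(L + a)/(6LEI) = 224.2/EI
  span AB: point load 98 at a = 4.9: Pab(L + a)/(6LEI) = 285.7/EI
  span BC: point load 16.2 at a = 4.9: Pab(L + b)/(6LEI) = 36.12/EI
  span BC: triangular load, peak 39.2: 7w₀L³/(360EI) = 261.4/EI
  relative rotation θ_0 = (509.9 + 297.6)/EI = 807.5/EI
A unit hogging moment at B produces rotation L₁/(3EI) + L₂/(3EI) = 4.667/EI.
Compatibility: M_B·(L₁+L₂)/(3EI) = θ_0, giving M_B = 173 kN·m (hogging).
Span BC, ΣM about C: R_B^{BC}·7 = 354.2 + 173, so R_B^{BC} = 75.31 kN and R_C = 153.4 − 75.31 = 78.09 kN.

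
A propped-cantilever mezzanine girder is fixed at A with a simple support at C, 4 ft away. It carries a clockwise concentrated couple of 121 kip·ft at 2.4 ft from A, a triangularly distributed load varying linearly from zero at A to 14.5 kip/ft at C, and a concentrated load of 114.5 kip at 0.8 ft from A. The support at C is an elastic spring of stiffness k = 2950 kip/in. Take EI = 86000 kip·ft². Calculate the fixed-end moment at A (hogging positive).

M_A = 72.76 kip·ft

Take the reaction at C as the redundant and release it; the primary structure is a cantilever fixed at A.
Downward deflection at the released point C due to the loads:
  clockwise couple 121 at a = 2.4: M₀a(2L − a)/(2EI) = 813.1/EI
  triangular load, peak 14.5 at the free end: 11w₀L⁴/(120EI) = 340.3/EI
  point load 114.5 at a = 0.8: Pa²(3L − a)/(6EI) = 136.8/EI
  δ_0 = 1290/EI
Tip deflection under a unit load at C: L³/(3EI) = 21.33/EI.
With EI = 86000 kip·ft²: δ_0 = 0.015002 ft and δ_{CC} = 0.000248 ft/kip.
Compatibility — the spring shortens by R_C/k under the reaction it provides: δ_0 − R_C·δ_{CC} = R_C/k. With 1/k = 1/(2950×12) ft/kip = 0.000028 ft/kip, R_C = δ_0 / (δ_{CC} + 1/k) = 0.015002 / (0.000248 + 0.000028) = 54.29 kip.
Moment equilibrium about A: M_A = Σ(load moments about A) − R_C·L = 289.9 − 54.29×4 = 72.76 kip·ft.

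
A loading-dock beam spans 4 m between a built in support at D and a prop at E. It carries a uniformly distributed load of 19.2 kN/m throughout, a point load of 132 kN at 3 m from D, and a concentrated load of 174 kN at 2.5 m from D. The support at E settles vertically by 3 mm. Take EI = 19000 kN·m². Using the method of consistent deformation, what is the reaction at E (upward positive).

R_E = 190.4 kN

Choose R_E as the redundant. The primary structure is the cantilever fixed at D.
Free-end deflection of the primary structure under the applied loading (downward +):
  UDL 19.2: wL⁴/(8EI) = 614.4/EI
  point load 132 at a = 3: Pa²(3L − a)/(6EI) = 1782/EI
  point load 174 at a = 2.5: Pa²(3L − a)/(6EI) = 1722/EI
  δ_0 = 4118/EI
Tip deflection under a unit load at E: L³/(3EI) = 21.33/EI.
With EI = 19000 kN·m²: δ_0 = 0.21675 m and δ_{EE} = 0.001123 m/kN.
Compatibility — the beam at E must follow the support down by 0.003 m: δ_0 − R_E·δ_{EE} = 0.003, so R_E = (0.21675 − 0.003)/0.001123 = 190.4 kN.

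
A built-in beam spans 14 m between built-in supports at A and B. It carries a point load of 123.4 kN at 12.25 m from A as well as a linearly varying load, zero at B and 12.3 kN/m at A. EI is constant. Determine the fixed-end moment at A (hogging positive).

M_A = 144.2 kN·m

Release both end moments; the primary structure is a simply-supported span AB with redundants M_A and M_B.
On the primary (simply-supported) span, the end slopes from the loading are:
  at A: point load 123.4 at a = 12.25: Pab(L + b)/(6LEI) = 496/EI
  at B: point load 123.4 at a = 12.25: Pab(L + a)/(6LEI) = 826.7/EI
  at A: triangular load, peak 12.3: w₀L³/(45EI) = 750/EI
  at B: triangular load, peak 12.3: 7w₀L³/(360EI) = 656.3/EI
  θ_A0 = 1246/EI,  θ_B0 = 1483/EI
Flexibility coefficients: a unit moment at one end gives L/(3EI) there and L/(6EI) at the far end, so f₁₁ = f₂₂ = 4.667/EI and f₁₂ = f₂₁ = 2.333/EI.
Compatibility — zero rotation at each built-in end:
  4.667 M_A + 2.333 M_B = 1246
  2.333 M_A + 4.667 M_B = 1483
Solving the pair gives M_A = 144.2 kN·m and M_B = 245.7 kN·m (hogging).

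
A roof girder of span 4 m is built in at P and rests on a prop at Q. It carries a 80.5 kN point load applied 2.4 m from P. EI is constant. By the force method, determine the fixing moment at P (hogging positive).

M_P = 54.1 kN·m

Choose R_Q as the redundant. The primary structure is the cantilever fixed at P.
Primary-structure tip deflection at Q by superposition:
  point load 80.5 at a = 2.4: Pa²(3L − a)/(6EI) = 741.9/EI
Flexibility coefficient — unit upward force at Q: δ_{QQ} = L³/(3EI) = 21.33/EI.
The prop prevents deflection at Q: R_Q = δ_0/δ_{QQ} = 741.9/21.33 = 34.78 kN.
Moment equilibrium about P: M_P = Σ(load moments about P) − R_Q·L = 193.2 − 34.78×4 = 54.1 kN·m.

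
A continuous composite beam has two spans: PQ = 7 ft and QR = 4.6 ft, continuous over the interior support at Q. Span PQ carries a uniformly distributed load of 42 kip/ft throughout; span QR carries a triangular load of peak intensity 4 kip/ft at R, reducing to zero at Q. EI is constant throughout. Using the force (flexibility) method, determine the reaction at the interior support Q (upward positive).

R_Q = 206.7 kip

Take M_Q as the redundant. Released structure: two simple spans PQ and QR with a hinge at Q.
End slopes at the hinge Q, treating each span as simply supported:
  span PQ: UDL 42: wL³/(24EI) = 600.2/EI
  span QR: triangular load, peak 4: 7w₀L³/(360EI) = 7.571/EI
  relative rotation θ_0 = (600.2 + 7.571)/EI = 607.8/EI
A unit hogging moment at Q produces rotation L₁/(3EI) + L₂/(3EI) = 3.867/EI.
Compatibility: M_Q·(L₁+L₂)/(3EI) = θ_0, giving M_Q = 157.2 kip·ft (hogging).
Span PQ, ΣM about P with M_Q applied at Q: R_Q^{PQ}·7 = 1029 + 157.2, so R_Q^{PQ} = 169.5 kip and R_P = 294 − 169.5 = 124.5 kip.
Span QR, ΣM about R: R_Q^{QR}·4.6 = 14.11 + 157.2, so R_Q^{QR} = 37.24 kip and R_R = 9.2 − 37.24 = -28.04 kip.
R_Q = 169.5 + 37.24 = 206.7 kip.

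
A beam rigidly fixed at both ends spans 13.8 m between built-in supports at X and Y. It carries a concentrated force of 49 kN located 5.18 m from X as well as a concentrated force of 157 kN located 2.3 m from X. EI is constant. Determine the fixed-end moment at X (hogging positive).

M_X = 349.8 kN·m

Release both end moments; the primary structure is a simply-supported span XY with redundants M_X and M_Y.
Simple-span end rotations at X and Y under the given loads:
  at X: point load 49 at a = 5.18: Pab(L + b)/(6LEI) = 592.4/EI
  at Y: point load 49 at a = 5.18: Pab(L + a)/(6LEI) = 501.5/EI
  at X: point load 157 at a = 2.3: Pab(L + b)/(6LEI) = 1269/EI
  at Y: point load 157 at a = 2.3: Pab(L + a)/(6LEI) = 807.5/EI
  θ_X0 = 1861/EI,  θ_Y0 = 1309/EI
Flexibility coefficients: a unit moment at one end gives L/(3EI) there and L/(6EI) at the far end, so f₁₁ = f₂₂ = 4.6/EI and f₁₂ = f₂₁ = 2.3/EI.
Compatibility — zero rotation at each built-in end:
  4.6 M_X + 2.3 M_Y = 1861
  2.3 M_X + 4.6 M_Y = 1309
Solving the pair gives M_X = 349.8 kN·m and M_Y = 109.7 kN·m (hogging).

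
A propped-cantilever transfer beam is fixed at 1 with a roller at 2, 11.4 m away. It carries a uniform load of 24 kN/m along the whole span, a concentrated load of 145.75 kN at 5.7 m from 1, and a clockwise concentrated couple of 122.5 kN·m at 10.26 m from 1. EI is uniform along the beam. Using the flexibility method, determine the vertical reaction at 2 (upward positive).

Release the roller at 2. Primary structure: cantilever fixed at 1.
Primary-structure tip deflection at 2 by superposition:
  UDL 24: wL⁴/(8EI) = 50669/EI
  point load 145.75 at a = 5.7: Pa²(3L − a)/(6EI) = 22493/EI
  clockwise couple 122.5 at a = 10.26: M₀a(2L − a)/(2EI) = 7880/EI
  δ_0 = 81042/EI
Tip deflection under a unit load at 2: L³/(3EI) = 493.8/EI.
The prop prevents deflection at 2: R_2 = δ_0/δ_{22} = 81042/493.8 = 164.1 kN.

R_2 = 164.1 kN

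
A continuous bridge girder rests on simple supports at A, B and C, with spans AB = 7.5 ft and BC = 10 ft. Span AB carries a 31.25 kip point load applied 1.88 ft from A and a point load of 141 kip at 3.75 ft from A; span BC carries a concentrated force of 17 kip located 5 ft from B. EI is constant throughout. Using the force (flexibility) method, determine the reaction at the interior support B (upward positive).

Take M_B as the redundant. Released structure: two simple spans AB and BC with a hinge at B.
Discontinuity in slope at B on the released structure — sum the simple-span end rotations:
  span AB: point load 31.25 at a = 1.88: Pab(L + a)/(6LEI) = 68.82/EI
  span AB: point load 141 at a = 3.75: Pab(L + a)/(6LEI) = 495.7/EI
  span BC: point load 17 at a = 5: Pab(L + b)/(6LEI) = 106.2/EI
  relative rotation θ_0 = (564.5 + 106.2)/EI = 670.8/EI
A unit hogging moment at B produces rotation L₁/(3EI) + L₂/(3EI) = 5.833/EI.
Compatibility: M_B·(L₁+L₂)/(3EI) = θ_0, giving M_B = 115 kip·ft (hogging).
Span AB, ΣM about A with M_B applied at B: R_B^{AB}·7.5 = 587.5 + 115, so R_B^{AB} = 93.67 kip and R_A = 172.2 − 93.67 = 78.58 kip.
Span BC, ΣM about C: R_B^{BC}·10 = 85 + 115, so R_B^{BC} = 20 kip and R_C = 17 − 20 = -2.999 kip.
R_B = 93.67 + 20 = 113.7 kip.

R_B = 113.7 kip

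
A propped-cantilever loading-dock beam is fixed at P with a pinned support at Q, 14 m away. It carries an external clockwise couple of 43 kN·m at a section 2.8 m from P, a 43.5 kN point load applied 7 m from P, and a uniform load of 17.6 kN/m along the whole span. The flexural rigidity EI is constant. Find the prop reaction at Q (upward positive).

R_Q = 107.7 kN

Take the reaction at Q as the redundant and release it; the primary structure is a cantilever fixed at P.
Primary-structure tip deflection at Q by superposition:
  clockwise couple 43 at a = 2.8: M₀a(2L − a)/(2EI) = 1517/EI
  point load 43.5 at a = 7: Pa²(3L − a)/(6EI) = 12434/EI
  UDL 17.6: wL⁴/(8EI) = 84515/EI
  δ_0 = 98466/EI
Flexibility coefficient — unit upward force at Q: δ_{QQ} = L³/(3EI) = 914.7/EI.
The prop prevents deflection at Q: R_Q = δ_0/δ_{QQ} = 98466/914.7 = 107.7 kN.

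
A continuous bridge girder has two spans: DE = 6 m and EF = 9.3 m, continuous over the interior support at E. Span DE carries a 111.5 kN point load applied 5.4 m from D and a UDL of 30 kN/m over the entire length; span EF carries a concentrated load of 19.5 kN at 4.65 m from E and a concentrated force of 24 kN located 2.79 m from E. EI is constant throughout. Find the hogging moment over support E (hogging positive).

M_E = 120.3 kN·m

Take M_E as the redundant. Released structure: two simple spans DE and EF with a hinge at E.
Rotations at E on the released spans (each span's end-slope, ×1/EI):
  span DE: point load 111.5 at a = 5.4: Pab(L + a)/(6LEI) = 114.4/EI
  span DE: UDL 30: wL³/(24EI) = 270/EI
  span EF: point load 19.5 at a = 4.65: Pab(L + b)/(6LEI) = 105.4/EI
  span EF: point load 24 at a = 2.79: Pab(L + b)/(6LEI) = 123.5/EI
  relative rotation θ_0 = (384.4 + 228.9)/EI = 613.3/EI
A unit hogging moment at E produces rotation L₁/(3EI) + L₂/(3EI) = 5.1/EI.
Compatibility: M_E·(L₁+L₂)/(3EI) = θ_0, giving M_E = 120.3 kN·m (hogging).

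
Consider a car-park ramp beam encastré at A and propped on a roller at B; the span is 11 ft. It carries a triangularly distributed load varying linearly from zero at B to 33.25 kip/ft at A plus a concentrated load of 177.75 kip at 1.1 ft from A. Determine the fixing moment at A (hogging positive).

Release the roller at B. Primary structure: cantilever fixed at A.
Deflection at B on the released cantilever, summing each load's contribution:
  triangular load, peak 33.25 at the fixed end: w₀L⁴/(30EI) = 16227/EI
  point load 177.75 at a = 1.1: Pa²(3L − a)/(6EI) = 1143/EI
  δ_0 = 17371/EI
Flexibility coefficient — unit upward force at B: δ_{BB} = L³/(3EI) = 443.7/EI.
Compatibility at B: δ_0 − R_B·δ_{BB} = 0, so R_B = 17371/443.7 = 39.15 kip.
Moment equilibrium about A: M_A = Σ(load moments about A) − R_B·L = 866.1 − 39.15×11 = 435.4 kip·ft.

M_A = 435.4 kip·ft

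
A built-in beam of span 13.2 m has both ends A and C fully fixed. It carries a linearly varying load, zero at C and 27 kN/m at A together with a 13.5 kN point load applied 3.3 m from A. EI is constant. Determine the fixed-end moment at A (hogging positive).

Release both end moments; the primary structure is a simply-supported span AC with redundants M_A and M_C.
On the primary (simply-supported) span, the end slopes from the loading are:
  at A: triangular load, peak 27: w₀L³/(45EI) = 1380/EI
  at C: triangular load, peak 27: 7w₀L³/(360EI) = 1207/EI
  at A: point load 13.5 at a = 3.3: Pab(L + b)/(6LEI) = 128.6/EI
  at C: point load 13.5 at a = 3.3: Pab(L + a)/(6LEI) = 91.88/EI
  θ_A0 = 1509/EI,  θ_C0 = 1299/EI
Flexibility coefficients: a unit moment at one end gives L/(3EI) there and L/(6EI) at the far end, so f₁₁ = f₂₂ = 4.4/EI and f₁₂ = f₂₁ = 2.2/EI.
Compatibility — zero rotation at each built-in end:
  4.4 M_A + 2.2 M_C = 1509
  2.2 M_A + 4.4 M_C = 1299
Solving the pair gives M_A = 260.3 kN·m and M_C = 165.2 kN·m (hogging).

M_A = 260.3 kN·m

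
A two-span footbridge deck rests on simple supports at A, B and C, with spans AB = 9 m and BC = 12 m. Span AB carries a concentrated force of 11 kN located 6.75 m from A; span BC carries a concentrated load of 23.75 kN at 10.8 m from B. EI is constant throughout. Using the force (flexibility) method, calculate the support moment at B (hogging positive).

Release continuity at B by inserting a hinge; the redundant is the internal moment M_B. The primary structure is two simply-supported spans AB and BC.
Discontinuity in slope at B on the released structure — sum the simple-span end rotations:
  span AB: point load 11 at a = 6.75: Pab(L + a)/(6LEI) = 48.73/EI
  span BC: point load 23.75 at a = 10.8: Pab(L + b)/(6LEI) = 56.43/EI
  relative rotation θ_0 = (48.73 + 56.43)/EI = 105.2/EI
A unit hogging moment at B produces rotation L₁/(3EI) + L₂/(3EI) = 7/EI.
Slope continuity at B: θ_0 = M_B·7/EI, so M_B = 105.2/7 = 15.02 kN·m (hogging).

M_B = 15.02 kN·m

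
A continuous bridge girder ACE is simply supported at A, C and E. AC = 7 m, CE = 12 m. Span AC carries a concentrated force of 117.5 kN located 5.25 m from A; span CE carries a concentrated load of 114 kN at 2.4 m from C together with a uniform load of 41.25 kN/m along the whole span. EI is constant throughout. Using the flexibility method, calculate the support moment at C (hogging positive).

Release continuity at C by inserting a hinge; the redundant is the internal moment M_C. The primary structure is two simply-supported spans AC and CE.
Rotations at C on the released spans (each span's end-slope, ×1/EI):
  span AC: point load 117.5 at a = 5.25: Pab(L + a)/(6LEI) = 314.9/EI
  span CE: point load 114 at a = 2.4: Pab(L + b)/(6LEI) = 788/EI
  span CE: UDL 41.25: wL³/(24EI) = 2970/EI
  relative rotation θ_0 = (314.9 + 3758)/EI = 4073/EI
A unit hogging moment at C produces rotation L₁/(3EI) + L₂/(3EI) = 6.333/EI.
Compatibility: M_C·(L₁+L₂)/(3EI) = θ_0, giving M_C = 643.1 kN·m (hogging).

M_C = 643.1 kN·m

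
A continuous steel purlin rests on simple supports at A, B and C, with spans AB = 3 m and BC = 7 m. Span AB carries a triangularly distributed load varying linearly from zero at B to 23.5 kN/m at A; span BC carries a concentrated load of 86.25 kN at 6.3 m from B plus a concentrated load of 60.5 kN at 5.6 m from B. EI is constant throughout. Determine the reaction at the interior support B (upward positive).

Insert a hinge at B; M_B is the redundant, and each span becomes simply supported.
Discontinuity in slope at B on the released structure — sum the simple-span end rotations:
  span AB: triangular load, peak 23.5: 7w₀L³/(360EI) = 12.34/EI
  span BC: point load 86.25 at a = 6.3: Pab(L + b)/(6LEI) = 69.73/EI
  span BC: point load 60.5 at a = 5.6: Pab(L + b)/(6LEI) = 94.86/EI
  relative rotation θ_0 = (12.34 + 164.6)/EI = 176.9/EI
A unit hogging moment at B produces rotation L₁/(3EI) + L₂/(3EI) = 3.333/EI.
Compatibility: M_B·(L₁+L₂)/(3EI) = θ_0, giving M_B = 53.08 kN·m (hogging).
Span AB, ΣM about A with M_B applied at B: R_B^{AB}·3 = 35.25 + 53.08, so R_B^{AB} = 29.44 kN and R_A = 35.25 − 29.44 = 5.807 kN.
Span BC, ΣM about C: R_B^{BC}·7 = 145.1 + 53.08, so R_B^{BC} = 28.31 kN and R_C = 146.8 − 28.31 = 118.4 kN.
R_B = 29.44 + 28.31 = 57.75 kN.

R_B = 57.75 kN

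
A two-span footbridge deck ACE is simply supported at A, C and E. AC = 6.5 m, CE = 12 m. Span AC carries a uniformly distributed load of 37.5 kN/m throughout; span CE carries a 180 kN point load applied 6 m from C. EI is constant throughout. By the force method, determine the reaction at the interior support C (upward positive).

Take M_C as the redundant. Released structure: two simple spans AC and CE with a hinge at C.
Discontinuity in slope at C on the released structure — sum the simple-span end rotations:
  span AC: UDL 37.5: wL³/(24EI) = 429.1/EI
  span CE: point load 180 at a = 6: Pab(L + b)/(6LEI) = 1620/EI
  relative rotation θ_0 = (429.1 + 1620)/EI = 2049/EI
A unit hogging moment at C produces rotation L₁/(3EI) + L₂/(3EI) = 6.167/EI.
Compatibility: M_C·(L₁+L₂)/(3EI) = θ_0, giving M_C = 332.3 kN·m (hogging).
Span AC, ΣM about A with M_C applied at C: R_C^{AC}·6.5 = 792.2 + 332.3, so R_C^{AC} = 173 kN and R_A = 243.8 − 173 = 70.75 kN.
Span CE, ΣM about E: R_C^{CE}·12 = 1080 + 332.3, so R_C^{CE} = 117.7 kN and R_E = 180 − 117.7 = 62.31 kN.
R_C = 173 + 117.7 = 290.7 kN.

R_C = 290.7 kN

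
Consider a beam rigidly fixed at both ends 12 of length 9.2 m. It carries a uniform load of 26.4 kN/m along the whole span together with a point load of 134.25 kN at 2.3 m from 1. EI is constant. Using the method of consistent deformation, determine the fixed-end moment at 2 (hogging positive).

Take the two fixed-end moments M_1, M_2 as redundants; the released structure is the simple span 12.
End rotations of the released simple span under the applied load (×1/EI):
  at 1: UDL 26.4: wL³/(24EI) = 856.6/EI
  at 2: UDL 26.4: wL³/(24EI) = 856.6/EI
  at 1: point load 134.25 at a = 2.3: Pab(L + b)/(6LEI) = 621.4/EI
  at 2: point load 134.25 at a = 2.3: Pab(L + a)/(6LEI) = 443.9/EI
  θ_10 = 1478/EI,  θ_20 = 1300/EI
Flexibility coefficients: a unit moment at one end gives L/(3EI) there and L/(6EI) at the far end, so f₁₁ = f₂₂ = 3.067/EI and f₁₂ = f₂₁ = 1.533/EI.
Compatibility — zero rotation at each built-in end:
  3.067 M_1 + 1.533 M_2 = 1478
  1.533 M_1 + 3.067 M_2 = 1300
Solving the pair gives M_1 = 359.9 kN·m and M_2 = 244.1 kN·m (hogging).

M_2 = 244.1 kN·m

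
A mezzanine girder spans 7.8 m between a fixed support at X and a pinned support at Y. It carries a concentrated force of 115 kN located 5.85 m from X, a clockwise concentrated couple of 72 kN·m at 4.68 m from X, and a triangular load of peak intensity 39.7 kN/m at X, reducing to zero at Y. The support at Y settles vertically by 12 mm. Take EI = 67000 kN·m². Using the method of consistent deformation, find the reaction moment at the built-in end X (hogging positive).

Take the reaction at Y as the redundant and release it; the primary structure is a cantilever fixed at X.
Primary-structure tip deflection at Y by superposition:
  point load 115 at a = 5.85: Pa²(3L − a)/(6EI) = 11512/EI
  clockwise couple 72 at a = 4.68: M₀a(2L − a)/(2EI) = 1840/EI
  triangular load, peak 39.7 at the fixed end: w₀L⁴/(30EI) = 4898/EI
  δ_0 = 18250/EI
Flexibility coefficient — unit upward force at Y: δ_{YY} = L³/(3EI) = 158.2/EI.
With EI = 67000 kN·m²: δ_0 = 0.27238 m and δ_{YY} = 0.002361 m/kN.
Compatibility — the beam at Y must follow the support down by 0.012 m: δ_0 − R_Y·δ_{YY} = 0.012, so R_Y = (0.27238 − 0.012)/0.002361 = 110.3 kN.
Moment equilibrium about X: M_X = Σ(load moments about X) − R_Y·L = 1147 − 110.3×7.8 = 287.1 kN·m.

M_X = 287.1 kN·m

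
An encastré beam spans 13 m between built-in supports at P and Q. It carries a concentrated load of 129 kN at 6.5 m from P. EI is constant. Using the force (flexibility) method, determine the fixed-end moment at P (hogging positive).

M_P = 209.6 kN·m

Take the two fixed-end moments M_P, M_Q as redundants; the released structure is the simple span PQ.
On the primary (simply-supported) span, the end slopes from the loading are:
  at P: point load 129 at a = 6.5: Pab(L + b)/(6LEI) = 1363/EI
  at Q: point load 129 at a = 6.5: Pab(L + a)/(6LEI) = 1363/EI
  θ_P0 = 1363/EI,  θ_Q0 = 1363/EI
Flexibility coefficients: a unit moment at one end gives L/(3EI) there and L/(6EI) at the far end, so f₁₁ = f₂₂ = 4.333/EI and f₁₂ = f₂₁ = 2.167/EI.
Compatibility — zero rotation at each built-in end:
  4.333 M_P + 2.167 M_Q = 1363
  2.167 M_P + 4.333 M_Q = 1363
Solving the pair gives M_P = 209.6 kN·m and M_Q = 209.6 kN·m (hogging).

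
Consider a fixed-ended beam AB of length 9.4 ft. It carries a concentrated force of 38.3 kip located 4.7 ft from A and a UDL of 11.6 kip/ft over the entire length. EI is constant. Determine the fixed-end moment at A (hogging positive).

M_A = 130.4 kip·ft

Release both end moments; the primary structure is a simply-supported span AB with redundants M_A and M_B.
On the primary (simply-supported) span, the end slopes from the loading are:
  at A: point load 38.3 at a = 4.7: Pab(L + b)/(6LEI) = 211.5/EI
  at B: point load 38.3 at a = 4.7: Pab(L + a)/(6LEI) = 211.5/EI
  at A: UDL 11.6: wL³/(24EI) = 401.4/EI
  at B: UDL 11.6: wL³/(24EI) = 401.4/EI
  θ_A0 = 613/EI,  θ_B0 = 613/EI
Flexibility coefficients: a unit moment at one end gives L/(3EI) there and L/(6EI) at the far end, so f₁₁ = f₂₂ = 3.133/EI and f₁₂ = f₂₁ = 1.567/EI.
Compatibility — zero rotation at each built-in end:
  3.133 M_A + 1.567 M_B = 613
  1.567 M_A + 3.133 M_B = 613
Solving the pair gives M_A = 130.4 kip·ft and M_B = 130.4 kip·ft (hogging).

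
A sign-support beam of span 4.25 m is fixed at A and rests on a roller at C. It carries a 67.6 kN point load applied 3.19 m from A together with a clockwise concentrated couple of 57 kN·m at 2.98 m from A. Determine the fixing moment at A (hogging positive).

Take the reaction at C as the redundant and release it; the primary structure is a cantilever fixed at A.
Downward deflection at the released point C due to the loads:
  point load 67.6 at a = 3.19: Pa²(3L − a)/(6EI) = 1096/EI
  clockwise couple 57 at a = 2.98: M₀a(2L − a)/(2EI) = 468.8/EI
  δ_0 = 1565/EI
Flexibility coefficient — unit upward force at C: δ_{CC} = L³/(3EI) = 25.59/EI.
Compatibility at C: δ_0 − R_C·δ_{CC} = 0, so R_C = 1565/25.59 = 61.16 kN.
Moment equilibrium about A: M_A = Σ(load moments about A) − R_C·L = 272.6 − 61.16×4.25 = 12.73 kN·m.

M_A = 12.73 kN·m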